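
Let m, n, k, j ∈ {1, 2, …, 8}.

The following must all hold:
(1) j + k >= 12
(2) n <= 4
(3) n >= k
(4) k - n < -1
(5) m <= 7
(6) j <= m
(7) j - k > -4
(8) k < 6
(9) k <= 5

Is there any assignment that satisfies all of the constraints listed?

From constraints 5 and 6: j ≤ m ≤ 7. From constraints 2 and 3: k ≤ n ≤ 4. Hence j + k ≤ 11. But constraint 1 requires j + k ≥ 12, and 12 > 11. Contradiction.

Unsatisfiable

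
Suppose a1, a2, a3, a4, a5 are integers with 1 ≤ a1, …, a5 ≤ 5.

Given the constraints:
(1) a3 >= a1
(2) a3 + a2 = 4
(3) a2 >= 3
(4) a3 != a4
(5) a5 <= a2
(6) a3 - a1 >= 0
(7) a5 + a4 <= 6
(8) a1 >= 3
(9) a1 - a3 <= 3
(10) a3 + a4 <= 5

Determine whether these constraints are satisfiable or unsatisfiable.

From constraints 1 and 8: a3 ≥ a1 ≥ 3. From constraint 3: a2 ≥ 3. Hence a3 + a2 ≥ 6. But constraint 2 requires a3 + a2 = 4, and 4 < 6. Contradiction.

Unsatisfiable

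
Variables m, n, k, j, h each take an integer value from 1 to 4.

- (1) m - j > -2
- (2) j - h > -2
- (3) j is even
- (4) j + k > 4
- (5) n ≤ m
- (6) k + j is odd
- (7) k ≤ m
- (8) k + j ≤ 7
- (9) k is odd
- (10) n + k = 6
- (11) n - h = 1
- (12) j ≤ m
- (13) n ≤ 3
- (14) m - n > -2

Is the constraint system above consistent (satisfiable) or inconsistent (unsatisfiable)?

One satisfying assignment is m = 3, n = 3, k = 3, j = 2, h = 2.
For the less obvious constraints — constraint 1: m - j = 1; constraint 2: j - h = 0; constraint 4: j + k = 5 — and the others hold by inspection.

Satisfiable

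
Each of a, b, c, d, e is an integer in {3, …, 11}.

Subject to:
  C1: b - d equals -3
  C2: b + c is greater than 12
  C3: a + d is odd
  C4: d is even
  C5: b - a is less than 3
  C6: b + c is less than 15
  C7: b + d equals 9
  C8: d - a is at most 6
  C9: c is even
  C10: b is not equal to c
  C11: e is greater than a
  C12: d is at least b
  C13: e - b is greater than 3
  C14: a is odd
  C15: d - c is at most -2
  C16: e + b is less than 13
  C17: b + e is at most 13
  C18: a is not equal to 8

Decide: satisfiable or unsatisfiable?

Take a = 3, b = 3, c = 10, d = 6, e = 8. Then constraint 1: b - d = -3; constraint 2: b + c = 13, and every other listed constraint is also met.

Satisfiable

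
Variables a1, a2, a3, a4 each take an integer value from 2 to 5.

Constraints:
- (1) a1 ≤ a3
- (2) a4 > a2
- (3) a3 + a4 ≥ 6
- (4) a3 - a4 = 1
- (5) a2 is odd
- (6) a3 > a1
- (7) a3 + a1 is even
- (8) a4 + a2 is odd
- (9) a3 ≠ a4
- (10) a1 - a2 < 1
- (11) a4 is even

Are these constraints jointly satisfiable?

Satisfiable

The assignment a1 = 3, a2 = 3, a3 = 5, a4 = 4 works:
  constraint 3 holds since a3 + a4 = 9.
  constraint 4 holds since a3 - a4 = 1.
The rest check out directly.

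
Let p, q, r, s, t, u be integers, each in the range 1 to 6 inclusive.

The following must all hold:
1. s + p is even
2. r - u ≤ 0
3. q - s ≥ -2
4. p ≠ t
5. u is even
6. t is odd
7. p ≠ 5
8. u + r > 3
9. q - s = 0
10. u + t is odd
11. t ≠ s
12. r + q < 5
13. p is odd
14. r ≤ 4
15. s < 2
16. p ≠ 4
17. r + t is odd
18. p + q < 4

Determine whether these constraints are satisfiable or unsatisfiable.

Satisfiable

Try p = 1, q = 1, r = 2, s = 1, t = 3, u = 4.
Check constraint 2: r - u = -2; constraint 3: q - s = 0. The remaining constraints are straightforward to verify.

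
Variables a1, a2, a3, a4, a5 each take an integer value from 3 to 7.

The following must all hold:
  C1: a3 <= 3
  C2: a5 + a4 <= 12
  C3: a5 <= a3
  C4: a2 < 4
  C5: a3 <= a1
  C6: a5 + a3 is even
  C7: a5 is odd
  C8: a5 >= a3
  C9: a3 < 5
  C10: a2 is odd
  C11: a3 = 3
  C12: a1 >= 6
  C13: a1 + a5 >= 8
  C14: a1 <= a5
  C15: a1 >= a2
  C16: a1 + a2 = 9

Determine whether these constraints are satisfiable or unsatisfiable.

Unsatisfiable

From constraints 12 and 14: a5 ≥ a1 and a1 ≥ 6, so a5 ≥ 6. From constraints 1 and 3: a5 ≤ a3 and a3 ≤ 3, so a5 ≤ 3. But 3 < 6, so no value of a5 works.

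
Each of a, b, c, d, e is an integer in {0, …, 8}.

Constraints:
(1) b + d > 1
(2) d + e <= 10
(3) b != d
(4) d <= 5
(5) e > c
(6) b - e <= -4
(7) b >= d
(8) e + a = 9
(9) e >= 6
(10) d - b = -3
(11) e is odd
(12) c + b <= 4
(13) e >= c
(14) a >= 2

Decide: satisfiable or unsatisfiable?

Satisfiable

One satisfying assignment is a = 2, b = 3, c = 0, d = 0, e = 7.
For the less obvious constraints — constraint 1: b + d = 3; constraint 2: d + e = 7 — and the others hold by inspection.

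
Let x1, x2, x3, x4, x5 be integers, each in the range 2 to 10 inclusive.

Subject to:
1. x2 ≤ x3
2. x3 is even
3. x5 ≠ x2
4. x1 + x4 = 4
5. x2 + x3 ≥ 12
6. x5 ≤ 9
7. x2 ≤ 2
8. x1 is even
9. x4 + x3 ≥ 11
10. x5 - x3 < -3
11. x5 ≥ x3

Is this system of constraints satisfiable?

From constraint 7: x2 ≤ 2. From constraints 6 and 11: x3 ≤ x5 ≤ 9. Hence x2 + x3 ≤ 11. But constraint 5 requires x2 + x3 ≥ 12, and 12 > 11. Contradiction.

Unsatisfiable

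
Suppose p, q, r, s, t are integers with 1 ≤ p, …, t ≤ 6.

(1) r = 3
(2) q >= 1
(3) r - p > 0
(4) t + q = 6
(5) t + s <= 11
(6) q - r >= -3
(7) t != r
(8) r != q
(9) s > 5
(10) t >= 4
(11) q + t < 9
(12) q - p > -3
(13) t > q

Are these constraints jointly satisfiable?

One satisfying assignment is p = 2, q = 2, r = 3, s = 6, t = 4.
For the less obvious constraints — constraint 3: r - p = 1; constraint 4: t + q = 6; constraint 5: t + s = 10 — and the others hold by inspection.

Satisfiable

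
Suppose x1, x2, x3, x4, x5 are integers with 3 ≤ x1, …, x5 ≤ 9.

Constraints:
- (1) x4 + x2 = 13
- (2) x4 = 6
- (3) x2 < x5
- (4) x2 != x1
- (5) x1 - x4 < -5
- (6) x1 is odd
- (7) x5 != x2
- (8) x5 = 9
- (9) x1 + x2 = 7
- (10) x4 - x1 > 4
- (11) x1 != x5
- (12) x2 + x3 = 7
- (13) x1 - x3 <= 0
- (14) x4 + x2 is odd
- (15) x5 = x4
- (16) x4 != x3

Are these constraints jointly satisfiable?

Unsatisfiable

Constraint 8 fixes x5 = 9 and constraint 2 fixes x4 = 6, but constraint 15 requires x5 = x4. Since 9 ≠ 6, contradiction.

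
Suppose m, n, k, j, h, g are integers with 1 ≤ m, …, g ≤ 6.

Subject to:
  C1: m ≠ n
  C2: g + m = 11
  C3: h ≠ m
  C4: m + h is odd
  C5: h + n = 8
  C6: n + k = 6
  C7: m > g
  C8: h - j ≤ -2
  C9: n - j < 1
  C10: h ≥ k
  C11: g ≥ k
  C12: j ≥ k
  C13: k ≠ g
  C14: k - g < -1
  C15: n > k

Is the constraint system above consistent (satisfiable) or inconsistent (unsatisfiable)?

Satisfiable

Setting (m, n, k, j, h, g) = (6, 5, 1, 5, 3, 5) satisfies everything: constraint 2: g + m = 11; constraint 5: h + n = 8, and the others follow.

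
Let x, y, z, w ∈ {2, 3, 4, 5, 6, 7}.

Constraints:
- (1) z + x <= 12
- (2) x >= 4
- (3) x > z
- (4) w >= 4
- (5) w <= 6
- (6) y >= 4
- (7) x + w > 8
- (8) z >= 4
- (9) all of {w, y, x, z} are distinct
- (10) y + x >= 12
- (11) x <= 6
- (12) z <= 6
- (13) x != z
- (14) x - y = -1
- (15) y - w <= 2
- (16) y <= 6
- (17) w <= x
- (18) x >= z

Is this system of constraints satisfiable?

Unsatisfiable

Constraints 2, 4, 5, 6, 8, 11, 12, and 16 confine each of w, y, x, z to the 3 values {4, …, 6}.
Constraint 9 requires all 4 of them to be distinct, but only 3 values are available — impossible by the pigeonhole principle.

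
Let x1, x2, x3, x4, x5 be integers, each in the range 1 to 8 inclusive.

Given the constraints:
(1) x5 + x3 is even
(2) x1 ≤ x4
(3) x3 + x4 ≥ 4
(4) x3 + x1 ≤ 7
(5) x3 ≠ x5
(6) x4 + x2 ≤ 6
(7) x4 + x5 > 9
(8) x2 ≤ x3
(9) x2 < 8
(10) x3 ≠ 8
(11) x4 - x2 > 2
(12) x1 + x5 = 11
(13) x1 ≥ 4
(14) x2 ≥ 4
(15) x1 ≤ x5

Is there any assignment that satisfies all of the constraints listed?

Unsatisfiable

From constraints 2 and 13: x4 ≥ x1 ≥ 4. From constraint 14: x2 ≥ 4. Hence x4 + x2 ≥ 8. But constraint 6 requires x4 + x2 ≤ 6, and 6 < 8. Contradiction.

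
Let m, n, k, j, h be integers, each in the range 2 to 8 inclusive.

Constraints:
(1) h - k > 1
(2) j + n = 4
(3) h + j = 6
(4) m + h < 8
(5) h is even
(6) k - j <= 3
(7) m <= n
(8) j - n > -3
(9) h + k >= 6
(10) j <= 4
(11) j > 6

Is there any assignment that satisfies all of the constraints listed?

Unsatisfiable

From constraint 11: j ≥ 7. From constraint 10: j ≤ 4. But 4 < 7, so no value of j works.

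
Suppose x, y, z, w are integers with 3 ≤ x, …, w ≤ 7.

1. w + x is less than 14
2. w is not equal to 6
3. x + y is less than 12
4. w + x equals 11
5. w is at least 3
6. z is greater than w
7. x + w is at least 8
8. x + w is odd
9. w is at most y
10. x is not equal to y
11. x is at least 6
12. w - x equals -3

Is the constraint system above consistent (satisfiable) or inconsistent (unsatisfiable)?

Take x = 7, y = 4, z = 5, w = 4. Then constraint 1: w + x = 11; constraint 3: x + y = 11, and every other listed constraint is also met.

Satisfiable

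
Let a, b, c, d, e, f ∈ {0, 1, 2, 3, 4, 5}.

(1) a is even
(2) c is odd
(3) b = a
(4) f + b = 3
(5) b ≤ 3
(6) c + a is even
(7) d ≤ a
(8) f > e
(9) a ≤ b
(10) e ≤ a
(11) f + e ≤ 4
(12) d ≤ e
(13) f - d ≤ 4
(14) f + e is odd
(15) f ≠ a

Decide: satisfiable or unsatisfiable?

Unsatisfiable

Constraint 2 makes c odd and constraint 1 makes a even, so c + a must be odd. Constraint 6 says c + a is even — contradiction.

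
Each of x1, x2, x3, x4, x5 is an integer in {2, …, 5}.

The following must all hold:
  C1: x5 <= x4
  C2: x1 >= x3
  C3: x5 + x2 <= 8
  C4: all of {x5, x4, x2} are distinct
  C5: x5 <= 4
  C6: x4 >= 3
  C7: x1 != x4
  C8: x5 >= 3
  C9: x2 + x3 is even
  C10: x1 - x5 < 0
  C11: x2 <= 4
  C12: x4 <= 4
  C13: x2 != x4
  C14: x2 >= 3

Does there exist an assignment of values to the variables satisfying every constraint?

Constraints 5, 6, 8, 11, 12, and 14 confine each of x5, x4, x2 to the 2 values {3, 4}.
Constraint 4 requires all 3 of them to be distinct, but only 2 values are available — impossible by the pigeonhole principle.

Unsatisfiable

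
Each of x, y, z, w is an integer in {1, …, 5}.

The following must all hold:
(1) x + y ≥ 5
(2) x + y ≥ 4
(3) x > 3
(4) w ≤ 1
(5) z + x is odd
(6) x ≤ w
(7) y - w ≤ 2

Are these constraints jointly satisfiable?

Unsatisfiable

From constraint 3: x ≥ 4. From constraints 4 and 6: x ≤ w and w ≤ 1, so x ≤ 1. But 1 < 4, so no value of x works.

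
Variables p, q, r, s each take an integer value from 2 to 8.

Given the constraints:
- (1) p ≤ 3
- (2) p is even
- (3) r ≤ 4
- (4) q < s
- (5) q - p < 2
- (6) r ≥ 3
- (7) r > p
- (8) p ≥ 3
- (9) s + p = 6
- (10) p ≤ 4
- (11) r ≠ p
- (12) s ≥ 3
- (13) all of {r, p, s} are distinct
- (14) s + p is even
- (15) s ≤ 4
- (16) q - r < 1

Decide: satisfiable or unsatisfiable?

Unsatisfiable

Constraints 3, 6, 8, 10, 12, and 15 confine each of r, p, s to the 2 values {3, 4}.
Constraint 13 requires all 3 of them to be distinct, but only 2 values are available — impossible by the pigeonhole principle.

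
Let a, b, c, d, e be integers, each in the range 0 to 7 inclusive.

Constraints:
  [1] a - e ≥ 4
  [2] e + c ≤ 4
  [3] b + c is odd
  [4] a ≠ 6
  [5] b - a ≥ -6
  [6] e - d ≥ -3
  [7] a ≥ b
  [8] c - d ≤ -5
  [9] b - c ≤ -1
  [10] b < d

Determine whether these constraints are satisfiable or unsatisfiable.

Unsatisfiable

Constraints 1, 5, 6, 8, and 9 give b − a ≥ -6, a − e ≥ 4, e − d ≥ -3, d − c ≥ 5, c − b ≥ 1.
Adding all 5 inequalities: the left sides telescope to 0, and the right sides sum to (-6) + 4 + (-3) + 5 + 1 = 1. So 0 ≥ 1, which is false.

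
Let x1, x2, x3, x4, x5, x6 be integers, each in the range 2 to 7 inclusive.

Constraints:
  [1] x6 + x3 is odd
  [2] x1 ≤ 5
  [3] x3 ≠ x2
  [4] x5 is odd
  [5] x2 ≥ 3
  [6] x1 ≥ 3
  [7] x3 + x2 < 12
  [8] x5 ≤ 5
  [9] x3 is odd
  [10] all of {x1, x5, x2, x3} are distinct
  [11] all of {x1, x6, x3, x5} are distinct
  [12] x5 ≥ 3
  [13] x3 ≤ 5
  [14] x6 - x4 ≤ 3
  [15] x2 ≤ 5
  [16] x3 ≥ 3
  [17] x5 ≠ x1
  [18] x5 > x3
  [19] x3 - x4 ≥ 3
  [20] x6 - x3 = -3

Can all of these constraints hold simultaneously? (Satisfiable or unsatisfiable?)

Constraints 2, 5, 6, 8, 12, 13, 15, and 16 confine each of x1, x5, x2, x3 to the 3 values {3, …, 5}.
Constraint 10 requires all 4 of them to be distinct, but only 3 values are available — impossible by the pigeonhole principle.

Unsatisfiable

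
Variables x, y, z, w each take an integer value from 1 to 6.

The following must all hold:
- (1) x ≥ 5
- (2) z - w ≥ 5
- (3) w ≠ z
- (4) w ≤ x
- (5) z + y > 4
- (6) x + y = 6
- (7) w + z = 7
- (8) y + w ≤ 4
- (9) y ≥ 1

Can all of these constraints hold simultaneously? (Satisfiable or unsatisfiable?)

Satisfiable

The assignment x = 5, y = 1, z = 6, w = 1 works:
  constraint 2 holds since z - w = 5.
  constraint 5 holds since z + y = 7.
  constraint 6 holds since x + y = 6.
The rest check out directly.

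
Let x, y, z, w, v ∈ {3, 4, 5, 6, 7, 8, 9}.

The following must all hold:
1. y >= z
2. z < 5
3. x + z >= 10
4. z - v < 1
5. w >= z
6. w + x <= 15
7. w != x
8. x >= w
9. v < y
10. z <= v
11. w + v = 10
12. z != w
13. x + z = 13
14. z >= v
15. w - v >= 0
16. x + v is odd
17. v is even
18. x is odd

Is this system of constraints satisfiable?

Try x = 9, y = 9, z = 4, w = 6, v = 4.
Check constraint 3: x + z = 13; constraint 4: z - v = 0; constraint 6: w + x = 15. The remaining constraints are straightforward to verify.

Satisfiable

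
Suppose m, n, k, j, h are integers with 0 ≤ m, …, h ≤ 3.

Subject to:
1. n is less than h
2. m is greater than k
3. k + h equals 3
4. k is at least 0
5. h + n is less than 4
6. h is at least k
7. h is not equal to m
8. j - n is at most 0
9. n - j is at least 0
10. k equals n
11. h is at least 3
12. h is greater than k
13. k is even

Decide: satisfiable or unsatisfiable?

The assignment m = 2, n = 0, k = 0, j = 0, h = 3 works:
  constraint 3 holds since k + h = 3.
  constraint 5 holds since h + n = 3.
The rest check out directly.

Satisfiable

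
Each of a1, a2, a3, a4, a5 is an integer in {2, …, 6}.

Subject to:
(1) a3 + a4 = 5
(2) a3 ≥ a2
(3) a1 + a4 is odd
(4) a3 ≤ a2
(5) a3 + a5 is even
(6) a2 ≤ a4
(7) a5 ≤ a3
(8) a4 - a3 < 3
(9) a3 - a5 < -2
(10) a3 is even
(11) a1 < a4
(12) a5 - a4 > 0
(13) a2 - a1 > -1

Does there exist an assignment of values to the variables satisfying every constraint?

Constraints 4, 6, 7, and 12 give a3 ≤ a2, a2 ≤ a4, a4 < a5, a5 ≤ a3. Chaining: a3 ≤ a2 ≤ a4 < a5 ≤ a3, which forces a3 < a3 — impossible.

Unsatisfiable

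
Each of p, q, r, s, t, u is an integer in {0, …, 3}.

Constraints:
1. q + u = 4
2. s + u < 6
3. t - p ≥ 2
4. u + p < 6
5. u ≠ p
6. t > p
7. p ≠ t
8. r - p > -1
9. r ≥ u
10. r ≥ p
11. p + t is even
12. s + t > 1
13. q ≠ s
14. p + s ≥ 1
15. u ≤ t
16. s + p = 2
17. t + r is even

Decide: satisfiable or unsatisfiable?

The assignment p = 1, q = 2, r = 3, s = 1, t = 3, u = 2 works:
  constraint 1 holds since q + u = 4.
  constraint 2 holds since s + u = 3.
  constraint 3 holds since t - p = 2.
The rest check out directly.

Satisfiable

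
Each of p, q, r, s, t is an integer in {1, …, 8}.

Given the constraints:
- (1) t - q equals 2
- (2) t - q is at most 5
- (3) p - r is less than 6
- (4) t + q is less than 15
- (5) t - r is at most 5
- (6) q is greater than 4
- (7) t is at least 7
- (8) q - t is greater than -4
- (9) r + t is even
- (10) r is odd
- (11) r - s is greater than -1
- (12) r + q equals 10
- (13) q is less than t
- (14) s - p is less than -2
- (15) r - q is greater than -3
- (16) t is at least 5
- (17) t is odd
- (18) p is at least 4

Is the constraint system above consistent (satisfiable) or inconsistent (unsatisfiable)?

Satisfiable

Setting (p, q, r, s, t) = (8, 5, 5, 4, 7) satisfies everything: constraint 1: t - q = 2; constraint 2: t - q = 2; constraint 3: p - r = 3, and the others follow.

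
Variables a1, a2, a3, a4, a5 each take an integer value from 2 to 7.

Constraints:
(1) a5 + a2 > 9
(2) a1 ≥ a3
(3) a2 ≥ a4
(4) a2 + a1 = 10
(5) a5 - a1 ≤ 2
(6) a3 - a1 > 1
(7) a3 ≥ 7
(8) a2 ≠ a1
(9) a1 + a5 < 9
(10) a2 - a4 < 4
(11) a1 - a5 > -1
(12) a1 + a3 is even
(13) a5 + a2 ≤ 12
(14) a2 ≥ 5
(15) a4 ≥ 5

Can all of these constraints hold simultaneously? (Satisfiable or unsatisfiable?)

From constraints 3 and 15: a2 ≥ a4 ≥ 5. From constraints 2 and 7: a1 ≥ a3 ≥ 7. Hence a2 + a1 ≥ 12. But constraint 4 requires a2 + a1 = 10, and 10 < 12. Contradiction.

Unsatisfiable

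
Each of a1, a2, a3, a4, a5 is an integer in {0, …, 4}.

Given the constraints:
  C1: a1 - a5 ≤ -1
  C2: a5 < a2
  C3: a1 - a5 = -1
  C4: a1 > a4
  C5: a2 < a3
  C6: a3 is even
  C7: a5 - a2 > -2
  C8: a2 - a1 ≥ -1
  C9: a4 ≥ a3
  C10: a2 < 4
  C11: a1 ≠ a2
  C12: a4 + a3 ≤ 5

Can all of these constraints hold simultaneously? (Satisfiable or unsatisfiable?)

Unsatisfiable

Constraints 1, 2, 4, 5, and 9 give a2 < a3, a3 ≤ a4, a4 < a1, a1 < a5, a5 < a2. Chaining: a2 < a3 ≤ a4 < a1 < a5 < a2, which forces a2 < a2 — impossible.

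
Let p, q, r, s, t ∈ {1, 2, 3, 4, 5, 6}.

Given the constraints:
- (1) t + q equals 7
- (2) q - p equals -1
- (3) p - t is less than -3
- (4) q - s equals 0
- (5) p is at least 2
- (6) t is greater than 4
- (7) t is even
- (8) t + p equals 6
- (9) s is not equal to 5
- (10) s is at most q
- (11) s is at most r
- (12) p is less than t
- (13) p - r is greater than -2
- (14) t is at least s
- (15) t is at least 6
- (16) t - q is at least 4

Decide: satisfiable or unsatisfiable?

From constraint 15: t ≥ 6. From constraint 5: p ≥ 2. Hence t + p ≥ 8. But constraint 8 requires t + p = 6, and 6 < 8. Contradiction.

Unsatisfiable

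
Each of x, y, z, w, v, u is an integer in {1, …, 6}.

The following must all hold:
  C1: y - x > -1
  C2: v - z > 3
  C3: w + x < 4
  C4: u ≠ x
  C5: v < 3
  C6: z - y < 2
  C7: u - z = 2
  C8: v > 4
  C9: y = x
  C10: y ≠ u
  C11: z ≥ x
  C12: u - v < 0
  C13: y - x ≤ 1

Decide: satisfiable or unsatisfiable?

From constraint 8: v ≥ 5. From constraint 5: v ≤ 2. But 2 < 5, so no value of v works.

Unsatisfiable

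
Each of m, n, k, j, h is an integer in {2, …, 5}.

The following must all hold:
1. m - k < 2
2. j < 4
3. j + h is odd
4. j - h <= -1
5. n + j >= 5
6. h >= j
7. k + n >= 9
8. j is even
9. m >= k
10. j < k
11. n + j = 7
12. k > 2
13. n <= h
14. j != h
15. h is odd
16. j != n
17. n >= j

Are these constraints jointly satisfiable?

Setting (m, n, k, j, h) = (5, 5, 4, 2, 5) satisfies everything: constraint 1: m - k = 1; constraint 4: j - h = -3, and the others follow.

Satisfiable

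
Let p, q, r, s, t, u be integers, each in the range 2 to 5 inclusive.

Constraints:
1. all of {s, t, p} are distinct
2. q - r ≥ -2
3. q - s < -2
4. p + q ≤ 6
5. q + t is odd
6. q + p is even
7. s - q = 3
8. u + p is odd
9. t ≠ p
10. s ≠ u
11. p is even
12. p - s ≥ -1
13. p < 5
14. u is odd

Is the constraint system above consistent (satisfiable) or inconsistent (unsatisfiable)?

One satisfying assignment is p = 4, q = 2, r = 2, s = 5, t = 3, u = 3.
For the less obvious constraints — constraint 2: q - r = 0; constraint 3: q - s = -3; constraint 4: p + q = 6 — and the others hold by inspection.

Satisfiable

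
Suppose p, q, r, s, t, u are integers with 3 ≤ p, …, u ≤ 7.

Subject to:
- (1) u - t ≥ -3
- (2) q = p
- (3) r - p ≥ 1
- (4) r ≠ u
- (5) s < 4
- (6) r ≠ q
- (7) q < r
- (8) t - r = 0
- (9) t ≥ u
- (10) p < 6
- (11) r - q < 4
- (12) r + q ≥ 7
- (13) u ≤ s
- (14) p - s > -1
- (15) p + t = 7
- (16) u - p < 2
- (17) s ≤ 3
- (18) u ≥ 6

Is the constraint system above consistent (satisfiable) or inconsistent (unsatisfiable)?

From constraints 13 and 18: s ≥ u and u ≥ 6, so s ≥ 6. From constraint 17: s ≤ 3. But 3 < 6, so no value of s works.

Unsatisfiable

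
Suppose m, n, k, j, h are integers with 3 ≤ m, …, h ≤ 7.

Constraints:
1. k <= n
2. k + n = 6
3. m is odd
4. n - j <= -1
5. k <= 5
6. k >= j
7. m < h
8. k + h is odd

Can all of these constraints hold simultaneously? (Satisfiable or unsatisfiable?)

Unsatisfiable

Constraints 1, 4, and 6 give k ≤ n, n < j, j ≤ k. Chaining: k ≤ n < j ≤ k, which forces k < k — impossible.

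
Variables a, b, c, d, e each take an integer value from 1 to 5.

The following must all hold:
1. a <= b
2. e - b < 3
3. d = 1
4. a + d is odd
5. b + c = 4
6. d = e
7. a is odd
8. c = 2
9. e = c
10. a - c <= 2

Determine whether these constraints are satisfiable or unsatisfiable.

Unsatisfiable

Constraint 3 fixes d = 1 and constraint 8 fixes c = 2. Constraints 6 and 9 give d = e = c, so d = c. But 1 ≠ 2 — contradiction.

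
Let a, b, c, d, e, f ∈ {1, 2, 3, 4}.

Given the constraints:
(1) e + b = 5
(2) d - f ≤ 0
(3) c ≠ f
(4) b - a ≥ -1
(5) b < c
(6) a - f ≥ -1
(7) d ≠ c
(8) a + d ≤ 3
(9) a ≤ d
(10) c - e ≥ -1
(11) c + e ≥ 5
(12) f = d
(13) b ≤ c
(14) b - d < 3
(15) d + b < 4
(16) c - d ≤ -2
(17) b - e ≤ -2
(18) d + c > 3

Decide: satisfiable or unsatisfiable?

Constraints 2, 4, 6, 10, 16, and 17 give f − d ≥ 0, d − c ≥ 2, c − e ≥ -1, e − b ≥ 2, b − a ≥ -1, a − f ≥ -1.
Adding all 6 inequalities: the left sides telescope to 0, and the right sides sum to 0 + 2 + (-1) + 2 + (-1) + (-1) = 1. So 0 ≥ 1, which is false.

Unsatisfiable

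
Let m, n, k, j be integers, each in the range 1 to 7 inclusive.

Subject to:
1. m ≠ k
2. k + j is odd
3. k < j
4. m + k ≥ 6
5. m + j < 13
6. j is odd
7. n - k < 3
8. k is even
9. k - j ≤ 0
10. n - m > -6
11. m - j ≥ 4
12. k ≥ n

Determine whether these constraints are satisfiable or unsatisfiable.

Satisfiable

Take m = 7, n = 2, k = 2, j = 3. Then constraint 4: m + k = 9; constraint 5: m + j = 10; constraint 7: n - k = 0, and every other listed constraint is also met.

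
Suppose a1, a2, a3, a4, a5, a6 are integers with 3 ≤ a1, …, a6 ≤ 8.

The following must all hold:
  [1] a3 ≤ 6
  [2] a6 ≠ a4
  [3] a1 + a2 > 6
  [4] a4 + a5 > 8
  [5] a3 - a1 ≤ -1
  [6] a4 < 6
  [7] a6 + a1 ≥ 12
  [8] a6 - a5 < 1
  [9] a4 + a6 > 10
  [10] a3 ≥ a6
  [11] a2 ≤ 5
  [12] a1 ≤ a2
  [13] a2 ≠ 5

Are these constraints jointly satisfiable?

From constraints 1 and 10: a6 ≤ a3 ≤ 6. From constraints 11 and 12: a1 ≤ a2 ≤ 5. Hence a6 + a1 ≤ 11. But constraint 7 requires a6 + a1 ≥ 12, and 12 > 11. Contradiction.

Unsatisfiable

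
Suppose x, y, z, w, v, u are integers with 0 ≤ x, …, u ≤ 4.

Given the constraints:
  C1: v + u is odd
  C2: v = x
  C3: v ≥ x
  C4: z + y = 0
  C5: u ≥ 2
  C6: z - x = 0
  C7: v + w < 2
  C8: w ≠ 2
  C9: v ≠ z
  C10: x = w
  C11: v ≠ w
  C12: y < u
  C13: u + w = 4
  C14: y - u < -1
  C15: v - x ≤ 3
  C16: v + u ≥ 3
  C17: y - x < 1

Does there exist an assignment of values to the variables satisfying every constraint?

From constraints 2 and 10, v = x = w, so v = w. But constraint 11 says v ≠ w. Contradiction.

Unsatisfiable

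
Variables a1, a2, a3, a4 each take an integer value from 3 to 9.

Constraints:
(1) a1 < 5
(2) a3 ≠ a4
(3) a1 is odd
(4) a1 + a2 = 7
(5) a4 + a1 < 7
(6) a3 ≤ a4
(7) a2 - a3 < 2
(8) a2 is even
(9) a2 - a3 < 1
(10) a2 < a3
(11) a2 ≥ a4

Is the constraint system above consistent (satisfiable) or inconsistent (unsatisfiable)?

Unsatisfiable

Constraints 6, 10, and 11 give a3 ≤ a4, a4 ≤ a2, a2 < a3. Chaining: a3 ≤ a4 ≤ a2 < a3, which forces a3 < a3 — impossible.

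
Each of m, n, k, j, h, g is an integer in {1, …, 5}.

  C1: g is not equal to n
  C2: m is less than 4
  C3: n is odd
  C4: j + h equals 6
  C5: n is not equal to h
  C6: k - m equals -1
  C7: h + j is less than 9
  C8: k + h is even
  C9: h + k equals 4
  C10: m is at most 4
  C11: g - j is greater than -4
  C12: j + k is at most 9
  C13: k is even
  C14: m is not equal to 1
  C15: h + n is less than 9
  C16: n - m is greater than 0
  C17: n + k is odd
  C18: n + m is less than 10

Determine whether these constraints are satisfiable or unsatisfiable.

Take m = 3, n = 5, k = 2, j = 4, h = 2, g = 2. Then constraint 4: j + h = 6; constraint 6: k - m = -1; constraint 7: h + j = 6, and every other listed constraint is also met.

Satisfiable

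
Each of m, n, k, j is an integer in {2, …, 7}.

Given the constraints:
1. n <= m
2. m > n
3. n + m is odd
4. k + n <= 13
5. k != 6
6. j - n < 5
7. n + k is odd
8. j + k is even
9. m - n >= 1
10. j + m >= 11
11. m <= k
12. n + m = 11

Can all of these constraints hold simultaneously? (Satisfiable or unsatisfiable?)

Satisfiable

Try m = 7, n = 4, k = 7, j = 7.
Check constraint 4: k + n = 11; constraint 6: j - n = 3. The remaining constraints are straightforward to verify.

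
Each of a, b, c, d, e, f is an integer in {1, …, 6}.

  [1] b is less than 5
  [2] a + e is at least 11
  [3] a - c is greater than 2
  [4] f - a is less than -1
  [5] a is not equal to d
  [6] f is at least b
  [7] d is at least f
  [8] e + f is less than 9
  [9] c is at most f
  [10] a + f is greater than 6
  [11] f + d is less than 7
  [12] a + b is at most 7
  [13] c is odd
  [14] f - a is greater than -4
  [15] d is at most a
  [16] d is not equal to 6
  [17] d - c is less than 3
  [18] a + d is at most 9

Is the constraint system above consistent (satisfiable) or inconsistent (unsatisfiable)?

Try a = 5, b = 2, c = 1, d = 2, e = 6, f = 2.
Check constraint 2: a + e = 11; constraint 3: a - c = 4. The remaining constraints are straightforward to verify.

Satisfiable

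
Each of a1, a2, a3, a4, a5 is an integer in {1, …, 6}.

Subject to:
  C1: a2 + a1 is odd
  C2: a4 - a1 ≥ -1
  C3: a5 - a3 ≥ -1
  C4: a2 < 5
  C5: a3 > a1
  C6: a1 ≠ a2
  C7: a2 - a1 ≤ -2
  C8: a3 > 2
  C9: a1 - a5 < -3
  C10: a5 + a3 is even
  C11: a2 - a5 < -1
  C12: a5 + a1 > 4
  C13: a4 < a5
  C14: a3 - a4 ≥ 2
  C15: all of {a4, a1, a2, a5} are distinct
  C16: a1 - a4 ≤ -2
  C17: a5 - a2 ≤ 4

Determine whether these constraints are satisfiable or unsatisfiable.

Unsatisfiable

Constraints 3, 7, 14, 16, and 17 give a1 − a2 ≥ 2, a2 − a5 ≥ -4, a5 − a3 ≥ -1, a3 − a4 ≥ 2, a4 − a1 ≥ 2.
Adding all 5 inequalities: the left sides telescope to 0, and the right sides sum to 2 + (-4) + (-1) + 2 + 2 = 1. So 0 ≥ 1, which is false.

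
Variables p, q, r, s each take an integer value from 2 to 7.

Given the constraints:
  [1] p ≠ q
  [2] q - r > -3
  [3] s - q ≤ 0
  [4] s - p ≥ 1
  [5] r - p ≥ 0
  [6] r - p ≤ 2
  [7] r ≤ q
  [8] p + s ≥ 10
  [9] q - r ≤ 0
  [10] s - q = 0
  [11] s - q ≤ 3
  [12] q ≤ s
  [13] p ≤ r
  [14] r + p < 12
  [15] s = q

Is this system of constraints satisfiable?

Take p = 4, q = 6, r = 6, s = 6. Then constraint 2: q - r = 0; constraint 3: s - q = 0; constraint 4: s - p = 2, and every other listed constraint is also met.

Satisfiable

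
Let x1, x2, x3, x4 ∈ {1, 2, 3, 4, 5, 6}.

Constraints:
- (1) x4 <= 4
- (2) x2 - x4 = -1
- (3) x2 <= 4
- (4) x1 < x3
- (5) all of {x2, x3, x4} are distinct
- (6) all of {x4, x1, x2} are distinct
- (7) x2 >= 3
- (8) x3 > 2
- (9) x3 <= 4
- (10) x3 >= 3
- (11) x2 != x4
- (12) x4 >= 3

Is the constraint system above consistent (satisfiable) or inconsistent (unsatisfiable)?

Unsatisfiable

Constraints 1, 3, 7, 9, 10, and 12 confine each of x2, x3, x4 to the 2 values {3, 4}.
Constraint 5 requires all 3 of them to be distinct, but only 2 values are available — impossible by the pigeonhole principle.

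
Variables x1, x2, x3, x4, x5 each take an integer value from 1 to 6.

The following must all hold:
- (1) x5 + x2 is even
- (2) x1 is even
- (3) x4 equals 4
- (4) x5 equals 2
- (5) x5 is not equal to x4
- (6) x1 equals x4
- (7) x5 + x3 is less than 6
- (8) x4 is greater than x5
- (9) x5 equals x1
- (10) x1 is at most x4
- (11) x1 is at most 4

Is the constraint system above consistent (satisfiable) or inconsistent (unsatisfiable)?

Constraint 4 fixes x5 = 2 and constraint 3 fixes x4 = 4. Constraints 6 and 9 give x5 = x1 = x4, so x5 = x4. But 2 ≠ 4 — contradiction.

Unsatisfiable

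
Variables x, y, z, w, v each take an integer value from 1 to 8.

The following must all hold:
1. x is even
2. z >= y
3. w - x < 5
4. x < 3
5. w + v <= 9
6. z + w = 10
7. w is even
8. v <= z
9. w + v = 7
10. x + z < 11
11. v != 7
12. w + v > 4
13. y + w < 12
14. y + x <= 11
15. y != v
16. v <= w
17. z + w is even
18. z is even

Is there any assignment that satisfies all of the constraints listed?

The assignment x = 2, y = 6, z = 6, w = 4, v = 3 works:
  constraint 3 holds since w - x = 2.
  constraint 5 holds since w + v = 7.
  constraint 6 holds since z + w = 10.
The rest check out directly.

Satisfiable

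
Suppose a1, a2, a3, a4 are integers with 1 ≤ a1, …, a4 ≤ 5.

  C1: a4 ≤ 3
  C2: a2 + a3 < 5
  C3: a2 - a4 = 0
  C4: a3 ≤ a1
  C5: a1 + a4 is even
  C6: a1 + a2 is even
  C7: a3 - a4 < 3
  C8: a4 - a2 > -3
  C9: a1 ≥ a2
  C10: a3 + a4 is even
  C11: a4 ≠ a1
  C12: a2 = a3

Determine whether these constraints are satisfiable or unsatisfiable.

Satisfiable

One satisfying assignment is a1 = 5, a2 = 1, a3 = 1, a4 = 1.
For the less obvious constraints — constraint 2: a2 + a3 = 2; constraint 3: a2 - a4 = 0 — and the others hold by inspection.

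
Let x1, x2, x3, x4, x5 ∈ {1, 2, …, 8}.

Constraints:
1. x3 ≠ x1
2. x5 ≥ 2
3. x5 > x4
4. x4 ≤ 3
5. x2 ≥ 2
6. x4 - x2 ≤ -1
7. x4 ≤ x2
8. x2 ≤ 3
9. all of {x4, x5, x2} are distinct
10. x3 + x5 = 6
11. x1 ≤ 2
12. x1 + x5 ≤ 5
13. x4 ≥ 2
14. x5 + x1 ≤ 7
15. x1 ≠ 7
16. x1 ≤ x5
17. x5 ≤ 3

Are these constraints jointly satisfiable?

Unsatisfiable

Constraints 2, 4, 5, 8, 13, and 17 confine each of x4, x5, x2 to the 2 values {2, 3}.
Constraint 9 requires all 3 of them to be distinct, but only 2 values are available — impossible by the pigeonhole principle.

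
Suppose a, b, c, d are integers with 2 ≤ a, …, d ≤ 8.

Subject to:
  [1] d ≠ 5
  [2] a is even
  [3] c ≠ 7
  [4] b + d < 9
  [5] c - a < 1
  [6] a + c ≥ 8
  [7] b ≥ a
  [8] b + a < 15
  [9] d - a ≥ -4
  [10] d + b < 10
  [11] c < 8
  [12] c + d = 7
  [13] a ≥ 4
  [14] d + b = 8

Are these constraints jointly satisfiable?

Satisfiable

Setting (a, b, c, d) = (6, 6, 5, 2) satisfies everything: constraint 4: b + d = 8; constraint 5: c - a = -1, and the others follow.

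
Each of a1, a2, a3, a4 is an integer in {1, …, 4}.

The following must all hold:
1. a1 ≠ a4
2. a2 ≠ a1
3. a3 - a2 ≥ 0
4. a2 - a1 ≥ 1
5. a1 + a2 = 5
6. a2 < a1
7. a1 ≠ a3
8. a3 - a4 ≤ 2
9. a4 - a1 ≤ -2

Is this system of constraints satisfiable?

Unsatisfiable

Constraints 3, 4, 8, and 9 give a2 − a1 ≥ 1, a1 − a4 ≥ 2, a4 − a3 ≥ -2, a3 − a2 ≥ 0.
Adding all 4 inequalities: the left sides telescope to 0, and the right sides sum to 1 + 2 + (-2) + 0 = 1. So 0 ≥ 1, which is false.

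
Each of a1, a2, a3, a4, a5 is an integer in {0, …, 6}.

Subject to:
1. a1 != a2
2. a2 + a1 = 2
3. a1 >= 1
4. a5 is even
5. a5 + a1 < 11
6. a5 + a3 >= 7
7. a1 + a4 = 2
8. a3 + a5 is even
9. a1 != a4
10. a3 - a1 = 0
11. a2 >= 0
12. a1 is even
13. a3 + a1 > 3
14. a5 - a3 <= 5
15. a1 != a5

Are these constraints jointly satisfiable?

Satisfiable

Try a1 = 2, a2 = 0, a3 = 2, a4 = 0, a5 = 6.
Check constraint 2: a2 + a1 = 2; constraint 5: a5 + a1 = 8. The remaining constraints are straightforward to verify.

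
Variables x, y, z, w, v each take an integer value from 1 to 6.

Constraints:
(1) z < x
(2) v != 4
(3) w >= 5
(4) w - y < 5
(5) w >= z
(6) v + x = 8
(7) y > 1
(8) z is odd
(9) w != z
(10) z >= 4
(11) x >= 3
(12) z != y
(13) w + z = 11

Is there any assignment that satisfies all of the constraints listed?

Satisfiable

Take x = 6, y = 2, z = 5, w = 6, v = 2. Then constraint 4: w - y = 4; constraint 6: v + x = 8, and every other listed constraint is also met.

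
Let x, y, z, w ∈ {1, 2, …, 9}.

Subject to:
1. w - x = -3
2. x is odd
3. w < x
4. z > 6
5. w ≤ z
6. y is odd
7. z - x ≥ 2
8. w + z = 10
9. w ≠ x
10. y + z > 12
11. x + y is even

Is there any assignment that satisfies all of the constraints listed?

Satisfiable

One satisfying assignment is x = 5, y = 5, z = 8, w = 2.
For the less obvious constraints — constraint 1: w - x = -3; constraint 7: z - x = 3 — and the others hold by inspection.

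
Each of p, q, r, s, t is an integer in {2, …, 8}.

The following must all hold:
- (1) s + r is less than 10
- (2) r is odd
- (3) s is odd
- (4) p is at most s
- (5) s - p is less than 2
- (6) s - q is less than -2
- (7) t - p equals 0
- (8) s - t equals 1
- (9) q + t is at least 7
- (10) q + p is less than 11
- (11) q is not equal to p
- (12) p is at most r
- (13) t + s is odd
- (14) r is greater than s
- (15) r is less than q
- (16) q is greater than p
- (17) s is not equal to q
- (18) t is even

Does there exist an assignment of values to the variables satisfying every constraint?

Satisfiable

Try p = 2, q = 8, r = 5, s = 3, t = 2.
Check constraint 1: s + r = 8; constraint 5: s - p = 1; constraint 6: s - q = -5. The remaining constraints are straightforward to verify.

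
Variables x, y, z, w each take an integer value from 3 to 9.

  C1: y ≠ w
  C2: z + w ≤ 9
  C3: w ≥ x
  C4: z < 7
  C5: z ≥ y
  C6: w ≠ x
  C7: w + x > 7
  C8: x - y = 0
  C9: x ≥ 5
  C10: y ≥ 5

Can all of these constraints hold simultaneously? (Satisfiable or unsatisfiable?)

From constraints 5 and 10: z ≥ y ≥ 5. From constraints 3 and 9: w ≥ x ≥ 5. Hence z + w ≥ 10. But constraint 2 requires z + w ≤ 9, and 9 < 10. Contradiction.

Unsatisfiable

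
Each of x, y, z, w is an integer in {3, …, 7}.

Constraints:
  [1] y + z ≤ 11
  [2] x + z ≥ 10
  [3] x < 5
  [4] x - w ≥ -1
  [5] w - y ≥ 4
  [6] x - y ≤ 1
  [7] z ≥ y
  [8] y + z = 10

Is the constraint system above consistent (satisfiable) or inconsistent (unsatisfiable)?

Constraints 4, 5, and 6 give y − x ≥ -1, x − w ≥ -1, w − y ≥ 4.
Adding all 3 inequalities: the left sides telescope to 0, and the right sides sum to (-1) + (-1) + 4 = 2. So 0 ≥ 2, which is false.

Unsatisfiable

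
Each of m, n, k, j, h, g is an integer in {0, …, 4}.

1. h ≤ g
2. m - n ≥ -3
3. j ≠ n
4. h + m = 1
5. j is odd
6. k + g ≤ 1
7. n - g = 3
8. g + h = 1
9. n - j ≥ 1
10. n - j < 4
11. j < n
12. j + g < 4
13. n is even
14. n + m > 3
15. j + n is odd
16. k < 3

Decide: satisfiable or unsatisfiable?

Setting (m, n, k, j, h, g) = (1, 4, 0, 1, 0, 1) satisfies everything: constraint 2: m - n = -3; constraint 4: h + m = 1, and the others follow.

Satisfiable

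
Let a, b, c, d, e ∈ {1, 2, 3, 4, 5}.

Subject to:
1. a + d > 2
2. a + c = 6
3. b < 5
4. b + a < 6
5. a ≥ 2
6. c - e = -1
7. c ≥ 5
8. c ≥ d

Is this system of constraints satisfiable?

From constraint 5: a ≥ 2. From constraint 7: c ≥ 5. Hence a + c ≥ 7. But constraint 2 requires a + c = 6, and 6 < 7. Contradiction.

Unsatisfiable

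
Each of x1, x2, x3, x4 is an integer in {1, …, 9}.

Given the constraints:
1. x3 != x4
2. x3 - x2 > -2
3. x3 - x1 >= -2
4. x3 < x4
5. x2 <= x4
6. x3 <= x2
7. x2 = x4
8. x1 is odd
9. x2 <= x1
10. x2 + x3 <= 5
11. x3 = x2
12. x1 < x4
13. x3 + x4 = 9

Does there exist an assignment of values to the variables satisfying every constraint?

Unsatisfiable

From constraints 7 and 11, x3 = x2 = x4, so x3 = x4. But constraint 1 says x3 ≠ x4. Contradiction.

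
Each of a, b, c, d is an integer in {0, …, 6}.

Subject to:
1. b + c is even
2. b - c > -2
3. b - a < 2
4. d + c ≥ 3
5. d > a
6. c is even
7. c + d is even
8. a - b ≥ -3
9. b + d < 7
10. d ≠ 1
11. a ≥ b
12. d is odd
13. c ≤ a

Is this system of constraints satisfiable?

Unsatisfiable

Constraint 6 makes c even and constraint 12 makes d odd, so c + d must be odd. Constraint 7 says c + d is even — contradiction.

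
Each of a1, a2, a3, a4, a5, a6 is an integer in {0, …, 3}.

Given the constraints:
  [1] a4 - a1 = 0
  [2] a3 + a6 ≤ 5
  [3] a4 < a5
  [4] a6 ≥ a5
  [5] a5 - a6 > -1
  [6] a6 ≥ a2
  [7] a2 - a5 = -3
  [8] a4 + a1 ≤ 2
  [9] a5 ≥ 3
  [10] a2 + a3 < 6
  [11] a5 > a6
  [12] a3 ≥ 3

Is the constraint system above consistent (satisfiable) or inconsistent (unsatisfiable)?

From constraint 12: a3 ≥ 3. From constraints 4 and 9: a6 ≥ a5 ≥ 3. Hence a3 + a6 ≥ 6. But constraint 2 requires a3 + a6 ≤ 5, and 5 < 6. Contradiction.

Unsatisfiable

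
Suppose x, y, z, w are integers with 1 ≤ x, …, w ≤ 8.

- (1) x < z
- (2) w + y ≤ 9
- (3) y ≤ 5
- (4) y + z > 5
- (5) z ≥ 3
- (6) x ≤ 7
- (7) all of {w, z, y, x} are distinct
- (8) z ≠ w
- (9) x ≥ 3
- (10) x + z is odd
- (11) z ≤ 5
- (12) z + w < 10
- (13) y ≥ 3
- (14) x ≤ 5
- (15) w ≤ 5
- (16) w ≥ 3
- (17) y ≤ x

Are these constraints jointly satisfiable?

Constraints 3, 5, 9, 11, 13, 14, 15, and 16 confine each of w, z, y, x to the 3 values {3, …, 5}.
Constraint 7 requires all 4 of them to be distinct, but only 3 values are available — impossible by the pigeonhole principle.

Unsatisfiable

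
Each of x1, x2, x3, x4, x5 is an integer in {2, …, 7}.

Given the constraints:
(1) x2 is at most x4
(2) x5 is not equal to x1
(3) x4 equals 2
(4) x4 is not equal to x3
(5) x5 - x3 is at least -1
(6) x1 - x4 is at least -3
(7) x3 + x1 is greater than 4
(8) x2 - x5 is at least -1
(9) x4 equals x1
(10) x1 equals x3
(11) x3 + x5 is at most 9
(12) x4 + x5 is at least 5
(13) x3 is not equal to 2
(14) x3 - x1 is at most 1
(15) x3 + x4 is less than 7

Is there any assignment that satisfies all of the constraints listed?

From constraints 9 and 10, x4 = x1 = x3, so x4 = x3. But constraint 4 says x4 ≠ x3. Contradiction.

Unsatisfiable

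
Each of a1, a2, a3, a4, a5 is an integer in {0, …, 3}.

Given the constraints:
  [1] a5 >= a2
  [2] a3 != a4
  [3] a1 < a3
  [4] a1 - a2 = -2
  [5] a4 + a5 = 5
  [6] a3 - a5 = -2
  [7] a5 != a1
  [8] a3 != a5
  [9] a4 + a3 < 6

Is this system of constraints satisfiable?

Satisfiable

Setting (a1, a2, a3, a4, a5) = (0, 2, 1, 2, 3) satisfies everything: constraint 4: a1 - a2 = -2; constraint 5: a4 + a5 = 5, and the others follow.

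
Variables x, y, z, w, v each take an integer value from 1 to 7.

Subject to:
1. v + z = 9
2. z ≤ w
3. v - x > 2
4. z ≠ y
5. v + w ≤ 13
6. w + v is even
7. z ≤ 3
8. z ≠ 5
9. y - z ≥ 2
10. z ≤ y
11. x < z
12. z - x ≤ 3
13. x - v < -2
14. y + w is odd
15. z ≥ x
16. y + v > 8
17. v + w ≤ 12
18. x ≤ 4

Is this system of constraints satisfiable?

The assignment x = 1, y = 5, z = 3, w = 4, v = 6 works:
  constraint 1 holds since v + z = 9.
  constraint 3 holds since v - x = 5.
The rest check out directly.

Satisfiable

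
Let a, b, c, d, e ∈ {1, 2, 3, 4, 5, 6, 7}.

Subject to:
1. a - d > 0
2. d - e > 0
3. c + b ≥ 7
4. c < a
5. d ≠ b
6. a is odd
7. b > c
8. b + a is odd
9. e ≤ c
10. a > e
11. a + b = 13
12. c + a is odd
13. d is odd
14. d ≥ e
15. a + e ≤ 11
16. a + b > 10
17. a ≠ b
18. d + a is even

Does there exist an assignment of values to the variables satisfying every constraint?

Satisfiable

Try a = 7, b = 6, c = 2, d = 5, e = 2.
Check constraint 1: a - d = 2; constraint 2: d - e = 3; constraint 3: c + b = 8. The remaining constraints are straightforward to verify.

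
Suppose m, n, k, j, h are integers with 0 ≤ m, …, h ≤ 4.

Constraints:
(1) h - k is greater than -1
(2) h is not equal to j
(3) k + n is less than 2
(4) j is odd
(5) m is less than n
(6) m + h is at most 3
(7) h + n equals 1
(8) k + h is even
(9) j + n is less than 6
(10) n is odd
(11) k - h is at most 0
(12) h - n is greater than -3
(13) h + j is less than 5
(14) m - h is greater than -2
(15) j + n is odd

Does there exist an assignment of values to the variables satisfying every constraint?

Unsatisfiable

Constraint 4 makes j odd and constraint 10 makes n odd, so j + n must be even. Constraint 15 says j + n is odd — contradiction.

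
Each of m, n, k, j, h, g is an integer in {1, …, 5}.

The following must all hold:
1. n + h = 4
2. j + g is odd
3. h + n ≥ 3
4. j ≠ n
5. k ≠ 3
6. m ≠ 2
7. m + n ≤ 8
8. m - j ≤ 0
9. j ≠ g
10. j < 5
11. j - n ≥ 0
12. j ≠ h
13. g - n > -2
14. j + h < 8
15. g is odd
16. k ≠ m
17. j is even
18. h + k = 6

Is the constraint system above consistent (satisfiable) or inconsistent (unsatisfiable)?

Satisfiable

Try m = 4, n = 3, k = 5, j = 4, h = 1, g = 3.
Check constraint 1: n + h = 4; constraint 3: h + n = 4. The remaining constraints are straightforward to verify.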